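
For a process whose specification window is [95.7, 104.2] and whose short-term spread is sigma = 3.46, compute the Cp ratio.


Cp = (USL - LSL) / (6 * sigma)
= (104.2 - 95.7) / (6 * 3.46)
= 8.5000 / 20.7600
= 0.4094

0.4094


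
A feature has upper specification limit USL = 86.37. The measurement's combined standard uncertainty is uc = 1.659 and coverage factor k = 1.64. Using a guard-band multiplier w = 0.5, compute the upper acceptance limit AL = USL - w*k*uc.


U = k * uc = 1.64 * 1.659 = 2.72076
guard band g = w * U = 0.5 * 2.72076 = 1.36038
AL = USL - g = 86.37 - 1.36038
AL = 85.0096

85.0096


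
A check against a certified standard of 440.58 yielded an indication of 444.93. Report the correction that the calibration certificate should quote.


Correction = standard - reading
= 440.58 - 444.93
= -4.3500

-4.3500


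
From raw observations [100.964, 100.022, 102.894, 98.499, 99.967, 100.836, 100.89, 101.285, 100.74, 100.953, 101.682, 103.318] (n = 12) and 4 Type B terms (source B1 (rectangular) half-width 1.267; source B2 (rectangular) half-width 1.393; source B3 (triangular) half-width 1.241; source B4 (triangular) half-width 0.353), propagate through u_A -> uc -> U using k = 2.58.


mean = (100.964 + 100.022 + 102.894 + 98.499 + 99.967 + 100.836 + 100.89 + 101.285 + 100.74 + 100.953 + 101.682 + 103.318) / 12 = 101.0041667
s = sqrt(sum((x - mean)^2)/(n-1)) = 1.2754741
u_A = s / sqrt(n) = 1.2754741 / sqrt(12) = 0.36819766
u_B1 = 1.267 / sqrt(3) = 0.73150279
u_B2 = 1.393 / sqrt(3) = 0.80424892
u_B3 = 1.241 / sqrt(6) = 0.50663613
u_B4 = 0.353 / sqrt(6) = 0.14411165
uc = sqrt(0.36819766^2 + 0.73150279^2 + 0.80424892^2 + 0.50663613^2 + 0.14411165^2) = 1.2629056
U = k * uc = 2.58 * 1.2629056
U = 3.2583

3.2583


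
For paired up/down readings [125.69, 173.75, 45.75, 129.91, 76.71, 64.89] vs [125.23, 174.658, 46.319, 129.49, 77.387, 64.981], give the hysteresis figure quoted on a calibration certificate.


|125.69 - 125.23| = 0.4600
|173.75 - 174.658| = 0.9080
|45.75 - 46.319| = 0.5690
|129.91 - 129.49| = 0.4200
|76.71 - 77.387| = 0.6770
|64.89 - 64.981| = 0.0910
hysteresis = max(diffs) = 0.9080

0.9080


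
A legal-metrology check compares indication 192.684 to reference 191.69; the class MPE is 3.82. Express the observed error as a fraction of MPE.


e = indication - reference = 192.684 - 191.69 = 0.9940
|e| = 0.9940
ratio = |e| / MPE = 0.9940 / 3.82
ratio = 0.2602

0.2602


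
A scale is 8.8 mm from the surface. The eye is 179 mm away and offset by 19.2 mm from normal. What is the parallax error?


error = h * offset / d
= 8.8 * 19.2 / 179
= 0.9439

0.9439


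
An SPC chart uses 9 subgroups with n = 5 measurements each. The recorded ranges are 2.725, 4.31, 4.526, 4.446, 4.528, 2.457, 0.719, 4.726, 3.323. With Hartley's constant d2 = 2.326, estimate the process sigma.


R_bar = (2.725 + 4.31 + 4.526 + 4.446 + 4.528 + 2.457 + 0.719 + 4.726 + 3.323) / 9
R_bar = 31.76 / 9 = 3.5288889
sigma_hat = R_bar / d2 = 3.5288889 / 2.326 = 1.5171

1.5171


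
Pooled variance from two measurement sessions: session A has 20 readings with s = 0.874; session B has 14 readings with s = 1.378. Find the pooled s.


s_p = sqrt(((n1-1)*s1^2 + (n2-1)*s2^2) / (n1+n2-2))
numerator = (20-1)*0.874^2 + (14-1)*1.378^2 = 14.513644 + 24.685492 = 39.199136
denominator = 20 + 14 - 2 = 32
s_p^2 = 39.199136 / 32 = 1.224973
s_p = sqrt(1.224973) = 1.1068

1.1068


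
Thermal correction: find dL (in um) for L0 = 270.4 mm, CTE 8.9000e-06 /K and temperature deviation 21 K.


dL = L * alpha * dT
= 270.4 * 8.9000e-06 * 21
= 0.0505378 mm
dL_um = 0.0505378 * 1000 = 50.5378 um

50.5378


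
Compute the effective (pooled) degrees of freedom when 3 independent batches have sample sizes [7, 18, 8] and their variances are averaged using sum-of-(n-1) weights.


nu = sum_i (n_i - 1)
nu = ((7 - 1) + (18 - 1) + (8 - 1))
nu = 6 + 17 + 7
nu = 30

30


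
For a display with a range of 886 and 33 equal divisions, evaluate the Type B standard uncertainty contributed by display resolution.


resolution = range / divisions
resolution = 886 / 33 = 26.848485
u_res = resolution / (2*sqrt(3))
u_res = 26.848485 / 3.4641016
u_res = 7.7505

7.7505


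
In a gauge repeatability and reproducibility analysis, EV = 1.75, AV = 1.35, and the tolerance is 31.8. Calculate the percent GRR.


GRR = sqrt(EV^2 + AV^2) = sqrt(1.75^2 + 1.35^2) = 2.2102036
%GRR = GRR / tol * 100 = 2.2102036 / 31.8 * 100
%GRR = 6.9503

6.9503


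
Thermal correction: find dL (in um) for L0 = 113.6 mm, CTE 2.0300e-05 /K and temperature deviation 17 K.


dL = L * alpha * dT
= 113.6 * 2.0300e-05 * 17
= 0.0392034 mm
dL_um = 0.0392034 * 1000 = 39.2034 um

39.2034


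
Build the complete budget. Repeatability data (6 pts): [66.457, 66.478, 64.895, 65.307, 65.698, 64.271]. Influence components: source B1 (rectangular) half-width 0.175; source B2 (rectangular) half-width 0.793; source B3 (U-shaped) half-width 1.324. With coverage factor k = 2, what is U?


mean = (66.457 + 66.478 + 64.895 + 65.307 + 65.698 + 64.271) / 6 = 65.51766667
s = sqrt(sum((x - mean)^2)/(n-1)) = 0.87445747
u_A = s / sqrt(n) = 0.87445747 / sqrt(6) = 0.35699577
u_B1 = 0.175 / sqrt(3) = 0.1010363
u_B2 = 0.793 / sqrt(3) = 0.45783876
u_B3 = 1.324 / sqrt(2) = 0.93620938
uc = sqrt(0.35699577^2 + 0.1010363^2 + 0.45783876^2 + 0.93620938^2) = 1.1062363
U = k * uc = 2 * 1.1062363
U = 2.2125

2.2125


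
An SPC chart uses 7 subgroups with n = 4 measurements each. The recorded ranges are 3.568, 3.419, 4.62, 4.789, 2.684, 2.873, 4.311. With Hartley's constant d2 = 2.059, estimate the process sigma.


R_bar = (3.568 + 3.419 + 4.62 + 4.789 + 2.684 + 2.873 + 4.311) / 7
R_bar = 26.264 / 7 = 3.752
sigma_hat = R_bar / d2 = 3.752 / 2.059 = 1.8222

1.8222


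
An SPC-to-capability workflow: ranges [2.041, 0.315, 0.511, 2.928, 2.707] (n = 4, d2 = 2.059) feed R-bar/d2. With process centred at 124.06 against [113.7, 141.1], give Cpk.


R_bar = (2.041 + 0.315 + 0.511 + 2.928 + 2.707) / 5 = 1.7004
sigma = R_bar / d2 = 1.7004 / 2.059 = 0.82583779
Cp = (USL - LSL)/(6*sigma) = (141.1 - 113.7)/(6*0.82583779) = 5.5297
Cpu = (141.1 - 124.06)/(3*0.82583779) = 6.8779
Cpl = (124.06 - 113.7)/(3*0.82583779) = 4.1816
Cpk = min(Cpu, Cpl) = 4.1816

4.1816


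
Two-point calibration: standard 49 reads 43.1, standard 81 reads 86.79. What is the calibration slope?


slope = (y2 - y1) / (x2 - x1)
= (86.79 - 43.1) / (81 - 49)
= 43.6900 / 32
= 1.3653

1.3653


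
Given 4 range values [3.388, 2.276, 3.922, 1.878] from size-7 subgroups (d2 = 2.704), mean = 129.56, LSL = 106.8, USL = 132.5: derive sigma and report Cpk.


R_bar = (3.388 + 2.276 + 3.922 + 1.878) / 4 = 2.866
sigma = R_bar / d2 = 2.866 / 2.704 = 1.0599112
Cp = (USL - LSL)/(6*sigma) = (132.5 - 106.8)/(6*1.0599112) = 4.0412
Cpu = (132.5 - 129.56)/(3*1.0599112) = 0.9246
Cpl = (129.56 - 106.8)/(3*1.0599112) = 7.1578
Cpk = min(Cpu, Cpl) = 0.9246

0.9246


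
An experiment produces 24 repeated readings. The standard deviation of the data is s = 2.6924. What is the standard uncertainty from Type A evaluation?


u_A = s / sqrt(n)
u_A = 2.6924 / sqrt(24)
u_A = 2.6924 / 4.8989795
u_A = 0.5496

0.5496


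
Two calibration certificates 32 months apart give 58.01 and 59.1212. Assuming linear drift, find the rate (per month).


rate = (v2 - v1) / months
= (59.1212 - 58.01) / 32
= 1.1112 / 32
= 0.0347

0.0347


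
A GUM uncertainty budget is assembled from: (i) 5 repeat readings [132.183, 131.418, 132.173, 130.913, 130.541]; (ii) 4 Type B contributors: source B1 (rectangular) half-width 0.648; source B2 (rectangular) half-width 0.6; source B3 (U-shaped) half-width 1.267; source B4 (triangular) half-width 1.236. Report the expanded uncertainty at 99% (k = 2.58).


mean = (132.183 + 131.418 + 132.173 + 130.913 + 130.541) / 5 = 131.4456
s = sqrt(sum((x - mean)^2)/(n-1)) = 0.73749495
u_A = s / sqrt(n) = 0.73749495 / sqrt(5) = 0.32981777
u_B1 = 0.648 / sqrt(3) = 0.37412297
u_B2 = 0.6 / sqrt(3) = 0.34641016
u_B3 = 1.267 / sqrt(2) = 0.89590429
u_B4 = 1.236 / sqrt(6) = 0.50459489
uc = sqrt(0.32981777^2 + 0.37412297^2 + 0.34641016^2 + 0.89590429^2 + 0.50459489^2) = 1.1941559
U = k * uc = 2.58 * 1.1941559
U = 3.0809

3.0809


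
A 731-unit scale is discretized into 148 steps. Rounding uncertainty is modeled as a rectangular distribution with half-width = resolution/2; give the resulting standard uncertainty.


resolution = range / divisions
resolution = 731 / 148 = 4.9391892
u_res = resolution / (2*sqrt(3))
u_res = 4.9391892 / 3.4641016
u_res = 1.4258

1.4258


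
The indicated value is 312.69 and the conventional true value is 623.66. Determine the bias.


Systematic error = measured - true
= 312.69 - 623.66
= -310.9700

-310.9700


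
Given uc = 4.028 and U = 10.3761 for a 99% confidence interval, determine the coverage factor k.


k = U / uc
k = 10.3761 / 4.028
k = 2.576

2.576


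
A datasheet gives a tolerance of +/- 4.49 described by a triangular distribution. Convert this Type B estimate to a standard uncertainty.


u_B = half_width / sqrt(6)
u_B = 4.49 / 2.4494897
u_B = 1.8330

1.8330


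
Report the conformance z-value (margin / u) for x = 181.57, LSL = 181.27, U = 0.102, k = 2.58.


u = U / k = 0.102 / 2.58 = 0.039534884
margin = |LSL - x| = |181.27 - 181.57| = 0.3
z = margin / u = 0.3 / 0.039534884
z = 7.5882

7.5882


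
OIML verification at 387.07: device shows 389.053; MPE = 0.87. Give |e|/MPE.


e = indication - reference = 389.053 - 387.07 = 1.9830
|e| = 1.9830
ratio = |e| / MPE = 1.9830 / 0.87
ratio = 2.2793

2.2793


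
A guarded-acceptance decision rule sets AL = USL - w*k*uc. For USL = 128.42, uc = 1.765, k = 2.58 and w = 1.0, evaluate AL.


U = k * uc = 2.58 * 1.765 = 4.5537
guard band g = w * U = 1.0 * 4.5537 = 4.5537
AL = USL - g = 128.42 - 4.5537
AL = 123.8663

123.8663


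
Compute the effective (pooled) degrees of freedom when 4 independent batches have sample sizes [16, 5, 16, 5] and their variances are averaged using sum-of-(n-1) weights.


nu = sum_i (n_i - 1)
nu = ((16 - 1) + (5 - 1) + (16 - 1) + (5 - 1))
nu = 15 + 4 + 15 + 4
nu = 38

38


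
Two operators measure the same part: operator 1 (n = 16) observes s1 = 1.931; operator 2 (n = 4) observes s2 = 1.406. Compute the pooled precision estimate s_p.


s_p = sqrt(((n1-1)*s1^2 + (n2-1)*s2^2) / (n1+n2-2))
numerator = (16-1)*1.931^2 + (4-1)*1.406^2 = 55.931415 + 5.930508 = 61.861923
denominator = 16 + 4 - 2 = 18
s_p^2 = 61.861923 / 18 = 3.4367735
s_p = sqrt(3.4367735) = 1.8539

1.8539


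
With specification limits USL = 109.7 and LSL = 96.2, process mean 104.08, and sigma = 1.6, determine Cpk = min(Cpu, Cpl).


Cpu = (USL - mean) / (3*sigma) = (109.7 - 104.08) / (3*1.6) = 1.1708
Cpl = (mean - LSL) / (3*sigma) = (104.08 - 96.2) / (3*1.6) = 1.6417
Cpk = min(Cpu, Cpl) = 1.1708

1.1708


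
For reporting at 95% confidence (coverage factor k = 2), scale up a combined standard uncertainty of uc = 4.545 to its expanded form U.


U = k * uc
U = 2 * 4.545
U = 9.0900

9.0900


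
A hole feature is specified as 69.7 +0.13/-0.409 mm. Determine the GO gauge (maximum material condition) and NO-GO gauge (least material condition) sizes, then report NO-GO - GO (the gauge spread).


GO = nominal - lower_tol (smallest hole = maximum material condition)
GO = 69.7 - 0.409 = 69.291
NO-GO = nominal + upper_tol (largest hole = least material condition)
NO-GO = 69.7 + 0.13 = 69.83
spread = NO-GO - GO = 69.83 - 69.291 = 0.5390

0.5390


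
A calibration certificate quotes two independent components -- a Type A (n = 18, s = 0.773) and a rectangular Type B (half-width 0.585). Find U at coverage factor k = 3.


u_A = s / sqrt(n) = 0.773 / sqrt(18) = 0.18219785
u_B = half_width / sqrt(3) = 0.585 / sqrt(3) = 0.33774991
uc = sqrt(u_A^2 + u_B^2) = sqrt(0.18219785^2 + 0.33774991^2) = 0.38375911
U = k * uc = 3 * 0.38375911
U = 1.1513

1.1513


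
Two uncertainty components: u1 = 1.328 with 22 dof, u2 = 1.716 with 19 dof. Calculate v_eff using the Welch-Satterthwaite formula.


uc = sqrt(u1^2 + u2^2) = sqrt(1.328^2 + 1.716^2) = 2.1698479
v_eff = uc^4 / (u1^4/v1 + u2^4/v2)
= 2.1698479^4 / (1.328^4/22 + 1.716^4/19)
= 22.167523 / 0.59774239
v_eff = 37.0854

37.0854


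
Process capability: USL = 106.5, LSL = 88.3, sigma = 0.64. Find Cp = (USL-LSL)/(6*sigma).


Cp = (USL - LSL) / (6 * sigma)
= (106.5 - 88.3) / (6 * 0.64)
= 18.2000 / 3.8400
= 4.7396

4.7396


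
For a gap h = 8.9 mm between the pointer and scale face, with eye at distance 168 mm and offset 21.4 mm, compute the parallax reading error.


error = h * offset / d
= 8.9 * 21.4 / 168
= 1.1337

1.1337


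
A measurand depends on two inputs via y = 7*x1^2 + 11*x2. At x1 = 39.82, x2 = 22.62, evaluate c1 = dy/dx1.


y = 7*x1^2 + 11*x2
dy/dx1 = 2*7*x1
Evaluate at x1 = 39.82: c1 = 14 * 39.82
c1 = 557.4800

557.4800


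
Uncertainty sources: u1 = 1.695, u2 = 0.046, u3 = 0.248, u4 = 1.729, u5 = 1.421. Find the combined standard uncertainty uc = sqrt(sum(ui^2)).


uc = sqrt(1.695^2 + 0.046^2 + 0.248^2 + 1.729^2 + 1.421^2)
uc = sqrt(7.945327)
uc = 2.8187

2.8187


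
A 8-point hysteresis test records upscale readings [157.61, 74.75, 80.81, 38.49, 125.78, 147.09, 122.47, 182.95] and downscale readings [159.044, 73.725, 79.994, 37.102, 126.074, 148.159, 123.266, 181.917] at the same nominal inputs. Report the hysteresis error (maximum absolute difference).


|157.61 - 159.044| = 1.4340
|74.75 - 73.725| = 1.0250
|80.81 - 79.994| = 0.8160
|38.49 - 37.102| = 1.3880
|125.78 - 126.074| = 0.2940
|147.09 - 148.159| = 1.0690
|122.47 - 123.266| = 0.7960
|182.95 - 181.917| = 1.0330
hysteresis = max(diffs) = 1.4340

1.4340


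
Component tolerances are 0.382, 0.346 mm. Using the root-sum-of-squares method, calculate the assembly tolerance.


RSS = sqrt(0.382^2 + 0.346^2)
= sqrt(0.26564)
= 0.5154

0.5154


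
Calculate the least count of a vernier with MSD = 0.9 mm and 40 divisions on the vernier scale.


LC = MSD / n_div
= 0.9 / 40
= 0.0225

0.0225


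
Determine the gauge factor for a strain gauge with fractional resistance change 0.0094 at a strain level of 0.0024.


GF = (dR/R) / epsilon
= 0.0094 / 0.0024
= 3.9167

3.9167


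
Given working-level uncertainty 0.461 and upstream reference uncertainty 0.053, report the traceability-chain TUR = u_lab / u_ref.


TUR = u_lab / u_ref
= 0.461 / 0.053
= 8.6981

8.6981


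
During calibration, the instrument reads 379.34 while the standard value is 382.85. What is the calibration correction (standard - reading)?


Correction = standard - reading
= 382.85 - 379.34
= 3.5100

3.5100


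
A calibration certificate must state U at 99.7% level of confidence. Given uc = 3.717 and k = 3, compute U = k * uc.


U = k * uc
U = 3 * 3.717
U = 11.1510

11.1510


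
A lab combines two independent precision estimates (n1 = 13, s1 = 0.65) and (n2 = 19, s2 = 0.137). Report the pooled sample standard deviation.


s_p = sqrt(((n1-1)*s1^2 + (n2-1)*s2^2) / (n1+n2-2))
numerator = (13-1)*0.65^2 + (19-1)*0.137^2 = 5.07 + 0.337842 = 5.407842
denominator = 13 + 19 - 2 = 30
s_p^2 = 5.407842 / 30 = 0.1802614
s_p = sqrt(0.1802614) = 0.4246

0.4246


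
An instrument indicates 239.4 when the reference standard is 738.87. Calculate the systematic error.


Systematic error = measured - true
= 239.4 - 738.87
= -499.4700

-499.4700


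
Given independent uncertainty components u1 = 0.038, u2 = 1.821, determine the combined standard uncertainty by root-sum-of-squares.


uc = sqrt(0.038^2 + 1.821^2)
uc = sqrt(3.317485)
uc = 1.8214

1.8214


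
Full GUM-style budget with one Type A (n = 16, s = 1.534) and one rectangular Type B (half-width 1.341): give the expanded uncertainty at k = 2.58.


u_A = s / sqrt(n) = 1.534 / sqrt(16) = 0.3835
u_B = half_width / sqrt(3) = 1.341 / sqrt(3) = 0.77422671
uc = sqrt(u_A^2 + u_B^2) = sqrt(0.3835^2 + 0.77422671^2) = 0.86400188
U = k * uc = 2.58 * 0.86400188
U = 2.2291

2.2291


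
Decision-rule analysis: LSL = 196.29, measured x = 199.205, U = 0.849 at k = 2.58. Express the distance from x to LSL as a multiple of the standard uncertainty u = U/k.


u = U / k = 0.849 / 2.58 = 0.32906977
margin = |LSL - x| = |196.29 - 199.205| = 2.915
z = margin / u = 2.915 / 0.32906977
z = 8.8583

8.8583


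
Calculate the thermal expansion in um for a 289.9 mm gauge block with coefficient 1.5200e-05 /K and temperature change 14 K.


dL = L * alpha * dT
= 289.9 * 1.5200e-05 * 14
= 0.0616907 mm
dL_um = 0.0616907 * 1000 = 61.6907 um

61.6907


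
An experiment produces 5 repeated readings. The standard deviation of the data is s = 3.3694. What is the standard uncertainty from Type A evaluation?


u_A = s / sqrt(n)
u_A = 3.3694 / sqrt(5)
u_A = 3.3694 / 2.236068
u_A = 1.5068

1.5068


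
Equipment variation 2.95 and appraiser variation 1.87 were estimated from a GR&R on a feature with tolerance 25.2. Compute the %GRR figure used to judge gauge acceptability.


GRR = sqrt(EV^2 + AV^2) = sqrt(2.95^2 + 1.87^2) = 3.4927639
%GRR = GRR / tol * 100 = 3.4927639 / 25.2 * 100
%GRR = 13.8602

13.8602


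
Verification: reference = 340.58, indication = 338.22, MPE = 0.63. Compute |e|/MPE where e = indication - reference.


e = indication - reference = 338.22 - 340.58 = -2.3600
|e| = 2.3600
ratio = |e| / MPE = 2.3600 / 0.63
ratio = 3.7460

3.7460


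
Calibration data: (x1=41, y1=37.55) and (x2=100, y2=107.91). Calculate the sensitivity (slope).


slope = (y2 - y1) / (x2 - x1)
= (107.91 - 37.55) / (100 - 41)
= 70.3600 / 59
= 1.1925

1.1925


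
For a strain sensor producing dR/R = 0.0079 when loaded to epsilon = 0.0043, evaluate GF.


GF = (dR/R) / epsilon
= 0.0079 / 0.0043
= 1.8372

1.8372


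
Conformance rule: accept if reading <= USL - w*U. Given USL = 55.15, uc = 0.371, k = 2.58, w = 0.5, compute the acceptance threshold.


U = k * uc = 2.58 * 0.371 = 0.95718
guard band g = w * U = 0.5 * 0.95718 = 0.47859
AL = USL - g = 55.15 - 0.47859
AL = 54.6714

54.6714


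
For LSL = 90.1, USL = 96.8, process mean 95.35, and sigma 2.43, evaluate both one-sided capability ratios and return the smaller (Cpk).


Cpu = (USL - mean) / (3*sigma) = (96.8 - 95.35) / (3*2.43) = 0.1989
Cpl = (mean - LSL) / (3*sigma) = (95.35 - 90.1) / (3*2.43) = 0.7202
Cpk = min(Cpu, Cpl) = 0.1989

0.1989


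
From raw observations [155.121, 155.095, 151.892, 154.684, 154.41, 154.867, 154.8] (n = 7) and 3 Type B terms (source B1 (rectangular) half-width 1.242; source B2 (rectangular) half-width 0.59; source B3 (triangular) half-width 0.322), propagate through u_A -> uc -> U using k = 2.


mean = (155.121 + 155.095 + 151.892 + 154.684 + 154.41 + 154.867 + 154.8) / 7 = 154.4098571
s = sqrt(sum((x - mean)^2)/(n-1)) = 1.1365954
u_A = s / sqrt(n) = 1.1365954 / sqrt(7) = 0.42959268
u_B1 = 1.242 / sqrt(3) = 0.71706903
u_B2 = 0.59 / sqrt(3) = 0.34063666
u_B3 = 0.322 / sqrt(6) = 0.13145595
uc = sqrt(0.42959268^2 + 0.71706903^2 + 0.34063666^2 + 0.13145595^2) = 0.91216877
U = k * uc = 2 * 0.91216877
U = 1.8243

1.8243


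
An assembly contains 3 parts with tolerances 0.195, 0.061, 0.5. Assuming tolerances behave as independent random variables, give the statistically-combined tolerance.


RSS = sqrt(0.195^2 + 0.061^2 + 0.5^2)
= sqrt(0.291746)
= 0.5401

0.5401


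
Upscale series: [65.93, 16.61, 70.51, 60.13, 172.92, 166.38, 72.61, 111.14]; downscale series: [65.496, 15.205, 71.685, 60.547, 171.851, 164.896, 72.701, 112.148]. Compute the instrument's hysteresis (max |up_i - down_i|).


|65.93 - 65.496| = 0.4340
|16.61 - 15.205| = 1.4050
|70.51 - 71.685| = 1.1750
|60.13 - 60.547| = 0.4170
|172.92 - 171.851| = 1.0690
|166.38 - 164.896| = 1.4840
|72.61 - 72.701| = 0.0910
|111.14 - 112.148| = 1.0080
hysteresis = max(diffs) = 1.4840

1.4840


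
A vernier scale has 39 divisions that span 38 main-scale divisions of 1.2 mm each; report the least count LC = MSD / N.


LC = MSD / n_div
= 1.2 / 39
= 0.0308

0.0308


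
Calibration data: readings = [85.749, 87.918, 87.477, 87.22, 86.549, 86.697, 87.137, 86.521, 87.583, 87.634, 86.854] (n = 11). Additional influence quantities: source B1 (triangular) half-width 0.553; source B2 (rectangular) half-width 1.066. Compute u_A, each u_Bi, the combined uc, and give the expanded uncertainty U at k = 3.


mean = (85.749 + 87.918 + 87.477 + 87.22 + 86.549 + 86.697 + 87.137 + 86.521 + 87.583 + 87.634 + 86.854) / 11 = 87.03081818
s = sqrt(sum((x - mean)^2)/(n-1)) = 0.63085558
u_A = s / sqrt(n) = 0.63085558 / sqrt(11) = 0.19021011
u_B1 = 0.553 / sqrt(6) = 0.2257613
u_B2 = 1.066 / sqrt(3) = 0.61545539
uc = sqrt(0.19021011^2 + 0.2257613^2 + 0.61545539^2) = 0.68259313
U = k * uc = 3 * 0.68259313
U = 2.0478

2.0478


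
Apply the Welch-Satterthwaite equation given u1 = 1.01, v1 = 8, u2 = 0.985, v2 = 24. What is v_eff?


uc = sqrt(u1^2 + u2^2) = sqrt(1.01^2 + 0.985^2) = 1.4107888
v_eff = uc^4 / (u1^4/v1 + u2^4/v2)
= 1.4107888^4 / (1.01^4/8 + 0.985^4/24)
= 3.9613938 / 0.16929786
v_eff = 23.3990

23.3990


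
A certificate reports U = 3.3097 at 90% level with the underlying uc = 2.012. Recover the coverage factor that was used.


k = U / uc
k = 3.3097 / 2.012
k = 1.645

1.645


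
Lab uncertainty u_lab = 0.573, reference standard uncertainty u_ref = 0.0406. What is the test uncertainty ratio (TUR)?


TUR = u_lab / u_ref
= 0.573 / 0.0406
= 14.1133

14.1133


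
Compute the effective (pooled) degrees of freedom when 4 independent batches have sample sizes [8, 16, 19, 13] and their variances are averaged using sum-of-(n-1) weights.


nu = sum_i (n_i - 1)
nu = ((8 - 1) + (16 - 1) + (19 - 1) + (13 - 1))
nu = 7 + 15 + 18 + 12
nu = 52

52


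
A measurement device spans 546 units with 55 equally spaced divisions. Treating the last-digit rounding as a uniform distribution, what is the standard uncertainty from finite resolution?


resolution = range / divisions
resolution = 546 / 55 = 9.9272727
u_res = resolution / (2*sqrt(3))
u_res = 9.9272727 / 3.4641016
u_res = 2.8658

2.8658


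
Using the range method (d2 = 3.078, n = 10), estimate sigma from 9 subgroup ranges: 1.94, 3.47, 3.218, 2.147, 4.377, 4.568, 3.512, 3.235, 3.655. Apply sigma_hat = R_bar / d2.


R_bar = (1.94 + 3.47 + 3.218 + 2.147 + 4.377 + 4.568 + 3.512 + 3.235 + 3.655) / 9
R_bar = 30.122 / 9 = 3.3468889
sigma_hat = R_bar / d2 = 3.3468889 / 3.078 = 1.0874

1.0874


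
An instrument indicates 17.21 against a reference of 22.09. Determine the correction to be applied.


Correction = standard - reading
= 22.09 - 17.21
= 4.8800

4.8800


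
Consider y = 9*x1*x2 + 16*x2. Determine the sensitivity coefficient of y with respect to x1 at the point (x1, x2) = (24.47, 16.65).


y = 9*x1*x2 + 16*x2
dy/dx1 = 9*x2
Evaluate at x2 = 16.65: c1 = 9 * 16.65
c1 = 149.8500

149.8500


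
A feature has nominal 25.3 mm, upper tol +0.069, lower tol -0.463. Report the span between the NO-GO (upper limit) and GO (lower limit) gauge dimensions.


GO = nominal - lower_tol (smallest hole = maximum material condition)
GO = 25.3 - 0.463 = 24.837
NO-GO = nominal + upper_tol (largest hole = least material condition)
NO-GO = 25.3 + 0.069 = 25.369
spread = NO-GO - GO = 25.369 - 24.837 = 0.5320

0.5320


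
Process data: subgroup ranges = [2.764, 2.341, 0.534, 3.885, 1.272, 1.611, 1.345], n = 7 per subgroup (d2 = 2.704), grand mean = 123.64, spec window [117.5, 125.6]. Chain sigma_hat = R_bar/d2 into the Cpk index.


R_bar = (2.764 + 2.341 + 0.534 + 3.885 + 1.272 + 1.611 + 1.345) / 7 = 1.9645714
sigma = R_bar / d2 = 1.9645714 / 2.704 = 0.72654268
Cp = (USL - LSL)/(6*sigma) = (125.6 - 117.5)/(6*0.72654268) = 1.8581
Cpu = (125.6 - 123.64)/(3*0.72654268) = 0.8992
Cpl = (123.64 - 117.5)/(3*0.72654268) = 2.8170
Cpk = min(Cpu, Cpl) = 0.8992

0.8992


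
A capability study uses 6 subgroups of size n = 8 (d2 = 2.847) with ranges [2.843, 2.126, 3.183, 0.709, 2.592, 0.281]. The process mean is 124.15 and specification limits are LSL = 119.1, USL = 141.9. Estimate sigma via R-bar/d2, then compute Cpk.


R_bar = (2.843 + 2.126 + 3.183 + 0.709 + 2.592 + 0.281) / 6 = 1.9556667
sigma = R_bar / d2 = 1.9556667 / 2.847 = 0.68692192
Cp = (USL - LSL)/(6*sigma) = (141.9 - 119.1)/(6*0.68692192) = 5.5319
Cpu = (141.9 - 124.15)/(3*0.68692192) = 8.6133
Cpl = (124.15 - 119.1)/(3*0.68692192) = 2.4505
Cpk = min(Cpu, Cpl) = 2.4505

2.4505


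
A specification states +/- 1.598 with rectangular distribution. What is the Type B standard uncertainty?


u_B = half_width / sqrt(3)
u_B = 1.598 / 1.7320508
u_B = 0.9226

0.9226


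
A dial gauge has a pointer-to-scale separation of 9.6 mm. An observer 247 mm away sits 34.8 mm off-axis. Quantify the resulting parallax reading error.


error = h * offset / d
= 9.6 * 34.8 / 247
= 1.3526

1.3526


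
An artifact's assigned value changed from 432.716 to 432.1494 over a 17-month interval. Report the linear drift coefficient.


rate = (v2 - v1) / months
= (432.1494 - 432.716) / 17
= -0.5666 / 17
= -0.0333

-0.0333


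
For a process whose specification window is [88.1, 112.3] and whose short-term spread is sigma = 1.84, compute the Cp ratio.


Cp = (USL - LSL) / (6 * sigma)
= (112.3 - 88.1) / (6 * 1.84)
= 24.2000 / 11.0400
= 2.1920

2.1920


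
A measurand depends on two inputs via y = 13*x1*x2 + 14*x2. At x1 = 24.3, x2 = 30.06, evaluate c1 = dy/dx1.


y = 13*x1*x2 + 14*x2
dy/dx1 = 13*x2
Evaluate at x2 = 30.06: c1 = 13 * 30.06
c1 = 390.7800

390.7800


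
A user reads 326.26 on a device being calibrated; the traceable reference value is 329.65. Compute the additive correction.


Correction = standard - reading
= 329.65 - 326.26
= 3.3900

3.3900


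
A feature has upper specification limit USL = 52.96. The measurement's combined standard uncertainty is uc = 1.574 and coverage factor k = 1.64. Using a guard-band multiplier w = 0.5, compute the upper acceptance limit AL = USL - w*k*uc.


U = k * uc = 1.64 * 1.574 = 2.58136
guard band g = w * U = 0.5 * 2.58136 = 1.29068
AL = USL - g = 52.96 - 1.29068
AL = 51.6693

51.6693


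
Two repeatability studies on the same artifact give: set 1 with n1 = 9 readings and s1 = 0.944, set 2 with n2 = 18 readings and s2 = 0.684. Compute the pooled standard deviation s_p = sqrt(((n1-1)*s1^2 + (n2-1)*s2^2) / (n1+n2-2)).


s_p = sqrt(((n1-1)*s1^2 + (n2-1)*s2^2) / (n1+n2-2))
numerator = (9-1)*0.944^2 + (18-1)*0.684^2 = 7.129088 + 7.953552 = 15.08264
denominator = 9 + 18 - 2 = 25
s_p^2 = 15.08264 / 25 = 0.6033056
s_p = sqrt(0.6033056) = 0.7767

0.7767


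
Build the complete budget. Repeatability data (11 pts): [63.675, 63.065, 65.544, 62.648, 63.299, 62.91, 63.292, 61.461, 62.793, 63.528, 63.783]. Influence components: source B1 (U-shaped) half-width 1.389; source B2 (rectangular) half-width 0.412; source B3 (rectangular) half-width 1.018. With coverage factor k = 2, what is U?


mean = (63.675 + 63.065 + 65.544 + 62.648 + 63.299 + 62.91 + 63.292 + 61.461 + 62.793 + 63.528 + 63.783) / 11 = 63.27254545
s = sqrt(sum((x - mean)^2)/(n-1)) = 0.98613421
u_A = s / sqrt(n) = 0.98613421 / sqrt(11) = 0.29733065
u_B1 = 1.389 / sqrt(2) = 0.98217132
u_B2 = 0.412 / sqrt(3) = 0.23786831
u_B3 = 1.018 / sqrt(3) = 0.58774257
uc = sqrt(0.29733065^2 + 0.98217132^2 + 0.23786831^2 + 0.58774257^2) = 1.2062706
U = k * uc = 2 * 1.2062706
U = 2.4125

2.4125


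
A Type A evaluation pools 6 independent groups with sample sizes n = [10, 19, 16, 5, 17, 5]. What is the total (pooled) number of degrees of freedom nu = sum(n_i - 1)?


nu = sum_i (n_i - 1)
nu = ((10 - 1) + (19 - 1) + (16 - 1) + (5 - 1) + (17 - 1) + (5 - 1))
nu = 9 + 18 + 15 + 4 + 16 + 4
nu = 66

66


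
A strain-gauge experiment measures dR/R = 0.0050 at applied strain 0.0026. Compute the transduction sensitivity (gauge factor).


GF = (dR/R) / epsilon
= 0.0050 / 0.0026
= 1.9231

1.9231


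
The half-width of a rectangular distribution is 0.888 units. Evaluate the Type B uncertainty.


u_B = half_width / sqrt(3)
u_B = 0.888 / 1.7320508
u_B = 0.5127

0.5127


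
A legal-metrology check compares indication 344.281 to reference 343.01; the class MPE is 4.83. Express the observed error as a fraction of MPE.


e = indication - reference = 344.281 - 343.01 = 1.2710
|e| = 1.2710
ratio = |e| / MPE = 1.2710 / 4.83
ratio = 0.2631

0.2631


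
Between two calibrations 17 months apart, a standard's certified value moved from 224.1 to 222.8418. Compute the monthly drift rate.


rate = (v2 - v1) / months
= (222.8418 - 224.1) / 17
= -1.2582 / 17
= -0.0740

-0.0740


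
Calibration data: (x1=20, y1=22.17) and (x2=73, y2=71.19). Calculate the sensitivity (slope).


slope = (y2 - y1) / (x2 - x1)
= (71.19 - 22.17) / (73 - 20)
= 49.0200 / 53
= 0.9249

0.9249


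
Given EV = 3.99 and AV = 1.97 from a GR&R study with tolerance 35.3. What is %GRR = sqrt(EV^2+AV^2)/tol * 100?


GRR = sqrt(EV^2 + AV^2) = sqrt(3.99^2 + 1.97^2) = 4.4498315
%GRR = GRR / tol * 100 = 4.4498315 / 35.3 * 100
%GRR = 12.6058

12.6058


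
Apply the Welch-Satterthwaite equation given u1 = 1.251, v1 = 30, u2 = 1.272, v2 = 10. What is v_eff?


uc = sqrt(u1^2 + u2^2) = sqrt(1.251^2 + 1.272^2) = 1.7840922
v_eff = uc^4 / (u1^4/v1 + u2^4/v2)
= 1.7840922^4 / (1.251^4/30 + 1.272^4/10)
= 10.131393 / 0.34342816
v_eff = 29.5008

29.5008


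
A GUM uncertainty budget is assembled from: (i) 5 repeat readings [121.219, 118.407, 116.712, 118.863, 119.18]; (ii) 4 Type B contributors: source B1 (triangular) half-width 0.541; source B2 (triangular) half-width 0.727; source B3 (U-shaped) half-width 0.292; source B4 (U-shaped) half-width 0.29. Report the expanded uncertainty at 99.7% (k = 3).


mean = (121.219 + 118.407 + 116.712 + 118.863 + 119.18) / 5 = 118.8762
s = sqrt(sum((x - mean)^2)/(n-1)) = 1.6190345
u_A = s / sqrt(n) = 1.6190345 / sqrt(5) = 0.72405424
u_B1 = 0.541 / sqrt(6) = 0.22086233
u_B2 = 0.727 / sqrt(6) = 0.29679651
u_B3 = 0.292 / sqrt(2) = 0.20647518
u_B4 = 0.29 / sqrt(2) = 0.20506097
uc = sqrt(0.72405424^2 + 0.22086233^2 + 0.29679651^2 + 0.20647518^2 + 0.20506097^2) = 0.86359995
U = k * uc = 3 * 0.86359995
U = 2.5908

2.5908


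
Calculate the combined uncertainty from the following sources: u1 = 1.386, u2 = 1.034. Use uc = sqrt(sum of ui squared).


uc = sqrt(1.386^2 + 1.034^2)
uc = sqrt(2.990152)
uc = 1.7292

1.7292


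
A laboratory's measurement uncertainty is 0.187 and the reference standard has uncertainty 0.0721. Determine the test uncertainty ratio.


TUR = u_lab / u_ref
= 0.187 / 0.0721
= 2.5936

2.5936


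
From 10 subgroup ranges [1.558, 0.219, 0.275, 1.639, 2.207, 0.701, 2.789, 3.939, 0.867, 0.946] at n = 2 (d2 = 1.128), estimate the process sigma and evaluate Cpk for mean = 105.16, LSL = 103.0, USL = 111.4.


R_bar = (1.558 + 0.219 + 0.275 + 1.639 + 2.207 + 0.701 + 2.789 + 3.939 + 0.867 + 0.946) / 10 = 1.514
sigma = R_bar / d2 = 1.514 / 1.128 = 1.3421986
Cp = (USL - LSL)/(6*sigma) = (111.4 - 103.0)/(6*1.3421986) = 1.0431
Cpu = (111.4 - 105.16)/(3*1.3421986) = 1.5497
Cpl = (105.16 - 103.0)/(3*1.3421986) = 0.5364
Cpk = min(Cpu, Cpl) = 0.5364

0.5364


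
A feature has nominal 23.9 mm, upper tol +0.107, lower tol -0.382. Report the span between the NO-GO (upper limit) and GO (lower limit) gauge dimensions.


GO = nominal - lower_tol (smallest hole = maximum material condition)
GO = 23.9 - 0.382 = 23.518
NO-GO = nominal + upper_tol (largest hole = least material condition)
NO-GO = 23.9 + 0.107 = 24.007
spread = NO-GO - GO = 24.007 - 23.518 = 0.4890

0.4890


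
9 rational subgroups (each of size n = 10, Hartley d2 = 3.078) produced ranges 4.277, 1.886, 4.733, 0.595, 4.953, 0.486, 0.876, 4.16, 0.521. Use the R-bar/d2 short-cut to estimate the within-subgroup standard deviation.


R_bar = (4.277 + 1.886 + 4.733 + 0.595 + 4.953 + 0.486 + 0.876 + 4.16 + 0.521) / 9
R_bar = 22.487 / 9 = 2.4985556
sigma_hat = R_bar / d2 = 2.4985556 / 3.078 = 0.8117

0.8117


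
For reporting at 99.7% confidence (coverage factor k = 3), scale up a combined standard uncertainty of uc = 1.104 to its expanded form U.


U = k * uc
U = 3 * 1.104
U = 3.3120

3.3120


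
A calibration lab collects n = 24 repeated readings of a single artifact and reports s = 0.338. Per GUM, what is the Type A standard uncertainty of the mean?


u_A = s / sqrt(n)
u_A = 0.338 / sqrt(24)
u_A = 0.338 / 4.8989795
u_A = 0.0690

0.0690


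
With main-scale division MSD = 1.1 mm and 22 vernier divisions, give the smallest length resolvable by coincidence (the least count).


LC = MSD / n_div
= 1.1 / 22
= 0.0500

0.0500


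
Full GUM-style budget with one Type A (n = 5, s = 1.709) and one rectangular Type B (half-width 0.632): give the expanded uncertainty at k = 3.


u_A = s / sqrt(n) = 1.709 / sqrt(5) = 0.76428803
u_B = half_width / sqrt(3) = 0.632 / sqrt(3) = 0.36488537
uc = sqrt(u_A^2 + u_B^2) = sqrt(0.76428803^2 + 0.36488537^2) = 0.84692238
U = k * uc = 3 * 0.84692238
U = 2.5408

2.5408


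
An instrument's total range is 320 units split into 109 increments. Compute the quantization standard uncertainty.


resolution = range / divisions
resolution = 320 / 109 = 2.9357798
u_res = resolution / (2*sqrt(3))
u_res = 2.9357798 / 3.4641016
u_res = 0.8475

0.8475


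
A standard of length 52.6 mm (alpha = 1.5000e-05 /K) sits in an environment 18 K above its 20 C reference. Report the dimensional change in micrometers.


dL = L * alpha * dT
= 52.6 * 1.5000e-05 * 18
= 0.0142020 mm
dL_um = 0.0142020 * 1000 = 14.2020 um

14.2020


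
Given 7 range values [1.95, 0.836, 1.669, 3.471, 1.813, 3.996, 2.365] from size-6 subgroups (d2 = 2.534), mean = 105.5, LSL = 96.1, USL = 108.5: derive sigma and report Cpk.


R_bar = (1.95 + 0.836 + 1.669 + 3.471 + 1.813 + 3.996 + 2.365) / 7 = 2.3
sigma = R_bar / d2 = 2.3 / 2.534 = 0.90765588
Cp = (USL - LSL)/(6*sigma) = (108.5 - 96.1)/(6*0.90765588) = 2.2769
Cpu = (108.5 - 105.5)/(3*0.90765588) = 1.1017
Cpl = (105.5 - 96.1)/(3*0.90765588) = 3.4521
Cpk = min(Cpu, Cpl) = 1.1017

1.1017


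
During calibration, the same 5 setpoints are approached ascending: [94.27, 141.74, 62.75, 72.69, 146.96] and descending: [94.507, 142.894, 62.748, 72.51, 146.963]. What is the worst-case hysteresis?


|94.27 - 94.507| = 0.2370
|141.74 - 142.894| = 1.1540
|62.75 - 62.748| = 0.0020
|72.69 - 72.51| = 0.1800
|146.96 - 146.963| = 0.0030
hysteresis = max(diffs) = 1.1540

1.1540


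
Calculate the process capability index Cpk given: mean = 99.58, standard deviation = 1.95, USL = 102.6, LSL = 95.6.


Cpu = (USL - mean) / (3*sigma) = (102.6 - 99.58) / (3*1.95) = 0.5162
Cpl = (mean - LSL) / (3*sigma) = (99.58 - 95.6) / (3*1.95) = 0.6803
Cpk = min(Cpu, Cpl) = 0.5162

0.5162


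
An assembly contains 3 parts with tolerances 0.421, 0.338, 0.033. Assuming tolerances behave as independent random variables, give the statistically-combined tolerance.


RSS = sqrt(0.421^2 + 0.338^2 + 0.033^2)
= sqrt(0.292574)
= 0.5409

0.5409


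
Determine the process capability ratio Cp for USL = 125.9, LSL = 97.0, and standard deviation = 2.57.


Cp = (USL - LSL) / (6 * sigma)
= (125.9 - 97.0) / (6 * 2.57)
= 28.9000 / 15.4200
= 1.8742

1.8742


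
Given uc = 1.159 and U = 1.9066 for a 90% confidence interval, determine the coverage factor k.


k = U / uc
k = 1.9066 / 1.159
k = 1.645

1.645


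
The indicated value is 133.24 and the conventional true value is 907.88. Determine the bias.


Systematic error = measured - true
= 133.24 - 907.88
= -774.6400

-774.6400


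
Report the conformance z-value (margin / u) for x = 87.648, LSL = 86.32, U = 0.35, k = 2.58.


u = U / k = 0.35 / 2.58 = 0.13565891
margin = |LSL - x| = |86.32 - 87.648| = 1.328
z = margin / u = 1.328 / 0.13565891
z = 9.7893

9.7893


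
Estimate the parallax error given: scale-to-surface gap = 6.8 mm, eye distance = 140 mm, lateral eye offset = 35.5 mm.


error = h * offset / d
= 6.8 * 35.5 / 140
= 1.7243

1.7243


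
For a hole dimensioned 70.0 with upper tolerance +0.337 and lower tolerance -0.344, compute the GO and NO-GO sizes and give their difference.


GO = nominal - lower_tol (smallest hole = maximum material condition)
GO = 70.0 - 0.344 = 69.656
NO-GO = nominal + upper_tol (largest hole = least material condition)
NO-GO = 70.0 + 0.337 = 70.337
spread = NO-GO - GO = 70.337 - 69.656 = 0.6810

0.6810


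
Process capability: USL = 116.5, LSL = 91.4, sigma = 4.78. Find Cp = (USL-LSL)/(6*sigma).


Cp = (USL - LSL) / (6 * sigma)
= (116.5 - 91.4) / (6 * 4.78)
= 25.1000 / 28.6800
= 0.8752

0.8752


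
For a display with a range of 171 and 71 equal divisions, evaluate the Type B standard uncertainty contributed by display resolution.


resolution = range / divisions
resolution = 171 / 71 = 2.4084507
u_res = resolution / (2*sqrt(3))
u_res = 2.4084507 / 3.4641016
u_res = 0.6953

0.6953


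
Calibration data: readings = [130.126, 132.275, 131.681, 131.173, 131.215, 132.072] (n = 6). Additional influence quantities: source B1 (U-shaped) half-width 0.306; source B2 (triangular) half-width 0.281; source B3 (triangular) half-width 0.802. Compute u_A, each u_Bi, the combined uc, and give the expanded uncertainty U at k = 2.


mean = (130.126 + 132.275 + 131.681 + 131.173 + 131.215 + 132.072) / 6 = 131.4236667
s = sqrt(sum((x - mean)^2)/(n-1)) = 0.77480828
u_A = s / sqrt(n) = 0.77480828 / sqrt(6) = 0.31631416
u_B1 = 0.306 / sqrt(2) = 0.21637468
u_B2 = 0.281 / sqrt(6) = 0.11471777
u_B3 = 0.802 / sqrt(6) = 0.32741513
uc = sqrt(0.31631416^2 + 0.21637468^2 + 0.11471777^2 + 0.32741513^2) = 0.51694631
U = k * uc = 2 * 0.51694631
U = 1.0339

1.0339


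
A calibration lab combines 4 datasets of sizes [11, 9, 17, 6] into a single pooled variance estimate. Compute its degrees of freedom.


nu = sum_i (n_i - 1)
nu = ((11 - 1) + (9 - 1) + (17 - 1) + (6 - 1))
nu = 10 + 8 + 16 + 5
nu = 39

39


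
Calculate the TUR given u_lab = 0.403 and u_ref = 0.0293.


TUR = u_lab / u_ref
= 0.403 / 0.0293
= 13.7543

13.7543


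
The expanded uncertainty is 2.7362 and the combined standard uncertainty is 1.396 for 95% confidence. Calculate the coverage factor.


k = U / uc
k = 2.7362 / 1.396
k = 1.96

1.96


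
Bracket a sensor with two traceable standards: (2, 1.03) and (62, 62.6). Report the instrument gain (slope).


slope = (y2 - y1) / (x2 - x1)
= (62.6 - 1.03) / (62 - 2)
= 61.5700 / 60
= 1.0262

1.0262


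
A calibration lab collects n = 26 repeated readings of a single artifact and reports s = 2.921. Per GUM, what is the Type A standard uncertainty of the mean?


u_A = s / sqrt(n)
u_A = 2.921 / sqrt(26)
u_A = 2.921 / 5.0990195
u_A = 0.5729

0.5729


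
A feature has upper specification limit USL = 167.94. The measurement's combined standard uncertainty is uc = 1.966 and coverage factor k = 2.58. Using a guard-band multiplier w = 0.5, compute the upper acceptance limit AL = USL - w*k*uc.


U = k * uc = 2.58 * 1.966 = 5.07228
guard band g = w * U = 0.5 * 5.07228 = 2.53614
AL = USL - g = 167.94 - 2.53614
AL = 165.4039

165.4039


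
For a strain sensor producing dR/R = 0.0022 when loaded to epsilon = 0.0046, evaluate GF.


GF = (dR/R) / epsilon
= 0.0022 / 0.0046
= 0.4783

0.4783


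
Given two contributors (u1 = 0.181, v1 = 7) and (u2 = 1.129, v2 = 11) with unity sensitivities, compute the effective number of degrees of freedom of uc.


uc = sqrt(u1^2 + u2^2) = sqrt(0.181^2 + 1.129^2) = 1.1434168
v_eff = uc^4 / (u1^4/v1 + u2^4/v2)
= 1.1434168^4 / (0.181^4/7 + 1.129^4/11)
= 1.7092999 / 0.14785421
v_eff = 11.5607

11.5607


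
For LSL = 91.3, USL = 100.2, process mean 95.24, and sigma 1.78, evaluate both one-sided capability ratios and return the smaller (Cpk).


Cpu = (USL - mean) / (3*sigma) = (100.2 - 95.24) / (3*1.78) = 0.9288
Cpl = (mean - LSL) / (3*sigma) = (95.24 - 91.3) / (3*1.78) = 0.7378
Cpk = min(Cpu, Cpl) = 0.7378

0.7378


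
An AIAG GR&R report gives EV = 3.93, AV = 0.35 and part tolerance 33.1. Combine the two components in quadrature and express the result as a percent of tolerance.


GRR = sqrt(EV^2 + AV^2) = sqrt(3.93^2 + 0.35^2) = 3.9455545
%GRR = GRR / tol * 100 = 3.9455545 / 33.1 * 100
%GRR = 11.9201

11.9201
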